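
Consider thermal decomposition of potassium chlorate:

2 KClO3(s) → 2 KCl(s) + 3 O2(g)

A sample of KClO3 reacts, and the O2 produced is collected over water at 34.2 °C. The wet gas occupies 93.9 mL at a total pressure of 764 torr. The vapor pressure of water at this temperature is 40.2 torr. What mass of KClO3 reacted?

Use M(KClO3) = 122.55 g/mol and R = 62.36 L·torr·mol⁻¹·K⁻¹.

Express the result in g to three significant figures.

P(O2) = 764 − 40.2 = 723.8 torr
n(O2) = PV/RT = (723.8 × 0.09390) / (62.36 × 307.35) = 0.003546 mol
n(KClO3) = (2/3) × 0.003546 = 0.002364 mol
m(KClO3) = 0.002364 × 122.55 = 0.2897 g

0.290 g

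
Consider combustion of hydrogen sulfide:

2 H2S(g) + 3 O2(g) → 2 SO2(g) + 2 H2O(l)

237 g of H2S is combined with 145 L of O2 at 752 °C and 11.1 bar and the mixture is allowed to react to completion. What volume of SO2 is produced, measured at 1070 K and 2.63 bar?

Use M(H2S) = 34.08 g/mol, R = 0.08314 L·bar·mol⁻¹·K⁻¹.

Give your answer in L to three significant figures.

235 L

n(H2S) = 237 / 34.08 = 6.954 mol
n(O2) = PV/RT = (11.1 × 145) / (0.08314 × 1025.15) = 18.88 mol
For 6.954 mol H2S, stoichiometry requires (3/2) × 6.954 = 10.43 mol O2; 18.88 mol is available, so H2S is limiting.
n(SO2) = (2/2) × 6.954 = 6.954 mol
V(SO2) = nRT/P = 6.954 × 0.08314 × 1070 / 2.63 = 235.2 L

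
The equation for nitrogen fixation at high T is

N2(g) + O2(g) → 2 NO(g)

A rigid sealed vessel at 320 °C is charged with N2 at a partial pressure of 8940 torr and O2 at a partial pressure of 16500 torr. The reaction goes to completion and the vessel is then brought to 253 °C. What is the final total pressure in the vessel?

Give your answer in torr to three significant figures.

22600 torr

With V and T fixed, P_i ∝ n_i, so the mole ratios apply directly to partial pressures at 320 °C.
P(O2) required for 8940 torr of N2 = (1/1) × 8940 = 8940 torr; available 16500 torr, so N2 is limiting.
P(O2) remaining = 16500 − (1/1) × 8940 = 7560 torr
P(gaseous products) = (2)/1 × 8940 = 17880 torr
P_total at 320 °C = 7560 + 17880 = 25440 torr
Scaling to 253 °C: P = 25440 × 526.15/593.15 = 22570 torr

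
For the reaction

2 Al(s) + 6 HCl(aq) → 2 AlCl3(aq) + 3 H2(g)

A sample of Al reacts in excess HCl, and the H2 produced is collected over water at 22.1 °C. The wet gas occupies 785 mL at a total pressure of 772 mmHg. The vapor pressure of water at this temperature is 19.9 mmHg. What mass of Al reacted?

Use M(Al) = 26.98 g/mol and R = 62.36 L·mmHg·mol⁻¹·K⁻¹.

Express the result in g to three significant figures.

P(H2) = 772 − 19.9 = 752.1 mmHg
n(H2) = PV/RT = (752.1 × 0.7850) / (62.36 × 295.25) = 0.03207 mol
n(Al) = (2/3) × 0.03207 = 0.02138 mol
m(Al) = 0.02138 × 26.98 = 0.5768 g

0.577 g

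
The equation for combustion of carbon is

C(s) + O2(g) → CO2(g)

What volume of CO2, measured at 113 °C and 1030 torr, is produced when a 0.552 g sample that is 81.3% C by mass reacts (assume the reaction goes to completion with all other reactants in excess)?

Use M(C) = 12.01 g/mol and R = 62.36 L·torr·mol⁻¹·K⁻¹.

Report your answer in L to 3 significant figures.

0.874 L

mass of C = 0.552 × 81.3/100 = 0.4488 g
n(C) = 0.4488 / 12.01 = 0.03737 mol
n(CO2) = (1/1) × 0.03737 = 0.03737 mol
V = nRT/P = 0.03737 × 62.36 × 386.15 / 1030 = 0.8737 L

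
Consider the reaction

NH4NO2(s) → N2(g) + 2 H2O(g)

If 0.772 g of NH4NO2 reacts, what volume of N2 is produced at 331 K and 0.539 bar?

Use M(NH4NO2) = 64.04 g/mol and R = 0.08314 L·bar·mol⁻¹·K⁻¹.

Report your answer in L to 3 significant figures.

0.615 L

n(NH4NO2) = 0.7720 / 64.04 = 0.01205 mol
n(N2) = (1/1) × 0.01205 = 0.01205 mol
V = nRT/P = 0.01205 × 0.08314 × 331 / 0.539 = 0.6152 L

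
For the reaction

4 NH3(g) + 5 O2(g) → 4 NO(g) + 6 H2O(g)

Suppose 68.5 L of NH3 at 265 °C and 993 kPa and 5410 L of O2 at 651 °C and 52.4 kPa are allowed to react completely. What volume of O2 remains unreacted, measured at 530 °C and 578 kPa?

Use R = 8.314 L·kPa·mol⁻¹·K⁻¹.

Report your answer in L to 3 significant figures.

207 L

n(NH3) = PV/RT = (993 × 68.5) / (8.314 × 538.15) = 15.20 mol
n(O2) = PV/RT = (52.4 × 5410) / (8.314 × 924.15) = 36.90 mol
For 15.20 mol NH3, stoichiometry requires (5/4) × 15.20 = 19.00 mol O2; 36.90 mol is available, so NH3 is limiting.
n(O2) consumed = (5/4) × 15.20 = 19.00 mol; remaining = 36.90 − 19.00 = 17.90 mol
V(O2) = nRT/P = 17.90 × 8.314 × 803.15 / 578 = 206.8 L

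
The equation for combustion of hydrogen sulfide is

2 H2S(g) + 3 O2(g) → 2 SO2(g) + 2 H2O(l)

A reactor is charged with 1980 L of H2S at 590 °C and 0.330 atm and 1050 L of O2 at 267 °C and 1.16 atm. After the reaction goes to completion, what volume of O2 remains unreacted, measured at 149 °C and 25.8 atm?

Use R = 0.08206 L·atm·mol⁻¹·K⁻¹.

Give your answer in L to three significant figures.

18.3 L

n(H2S) = PV/RT = (0.330 × 1980) / (0.08206 × 863.15) = 9.225 mol
n(O2) = PV/RT = (1.16 × 1050) / (0.08206 × 540.15) = 27.48 mol
For 9.225 mol H2S, stoichiometry requires (3/2) × 9.225 = 13.84 mol O2; 27.48 mol is available, so H2S is limiting.
n(O2) consumed = (3/2) × 9.225 = 13.84 mol; remaining = 27.48 − 13.84 = 13.64 mol
V(O2) = nRT/P = 13.64 × 0.08206 × 422.15 / 25.8 = 18.31 L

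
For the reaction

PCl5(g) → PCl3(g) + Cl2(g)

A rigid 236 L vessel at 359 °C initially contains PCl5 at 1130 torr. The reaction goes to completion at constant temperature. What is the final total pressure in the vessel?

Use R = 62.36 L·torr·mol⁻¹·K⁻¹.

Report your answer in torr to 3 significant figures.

2260 torr

At constant T and V, P ∝ n(gas): 1 mol gas → 2 mol gas.
P_final = (2/1) × 1130 = 2260 torr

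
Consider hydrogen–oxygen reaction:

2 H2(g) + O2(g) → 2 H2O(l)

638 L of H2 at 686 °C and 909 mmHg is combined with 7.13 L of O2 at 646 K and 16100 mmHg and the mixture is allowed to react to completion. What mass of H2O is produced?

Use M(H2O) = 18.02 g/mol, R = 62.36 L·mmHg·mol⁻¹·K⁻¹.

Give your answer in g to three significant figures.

n(H2) = PV/RT = (909 × 638) / (62.36 × 959.15) = 9.696 mol
n(O2) = PV/RT = (16100 × 7.13) / (62.36 × 646) = 2.850 mol
For 9.696 mol H2, stoichiometry requires (1/2) × 9.696 = 4.848 mol O2; 2.850 mol is available, so O2 is limiting.
n(H2O) = (2/1) × 2.850 = 5.700 mol
m(H2O) = 5.700 × 18.02 = 102.7 g

103 g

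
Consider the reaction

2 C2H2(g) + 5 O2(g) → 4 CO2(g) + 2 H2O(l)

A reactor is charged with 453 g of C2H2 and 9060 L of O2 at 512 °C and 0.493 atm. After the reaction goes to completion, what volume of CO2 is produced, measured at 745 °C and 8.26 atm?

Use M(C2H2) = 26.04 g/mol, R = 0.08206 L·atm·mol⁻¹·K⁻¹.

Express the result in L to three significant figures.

n(C2H2) = 453 / 26.04 = 17.40 mol
n(O2) = PV/RT = (0.493 × 9060) / (0.08206 × 785.15) = 69.33 mol
For 17.40 mol C2H2, stoichiometry requires (5/2) × 17.40 = 43.50 mol O2; 69.33 mol is available, so C2H2 is limiting.
n(CO2) = (4/2) × 17.40 = 34.80 mol
V(CO2) = nRT/P = 34.80 × 0.08206 × 1018.15 / 8.26 = 352.0 L

352 L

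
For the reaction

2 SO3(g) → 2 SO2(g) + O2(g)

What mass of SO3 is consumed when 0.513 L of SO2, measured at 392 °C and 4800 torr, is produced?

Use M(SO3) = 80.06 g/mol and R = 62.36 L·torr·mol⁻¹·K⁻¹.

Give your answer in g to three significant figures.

4.75 g

n(SO2) = PV/RT = (4800 × 0.513) / (62.36 × 665.15) = 0.05937 mol
n(SO3) = (2/2) × 0.05937 = 0.05937 mol
m(SO3) = 0.05937 × 80.06 = 4.753 g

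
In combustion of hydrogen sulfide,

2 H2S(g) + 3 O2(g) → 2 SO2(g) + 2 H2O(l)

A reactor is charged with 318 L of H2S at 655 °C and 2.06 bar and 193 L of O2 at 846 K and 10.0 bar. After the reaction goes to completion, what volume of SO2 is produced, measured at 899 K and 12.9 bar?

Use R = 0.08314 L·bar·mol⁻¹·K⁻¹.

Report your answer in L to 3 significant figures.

n(H2S) = PV/RT = (2.06 × 318) / (0.08314 × 928.15) = 8.489 mol
n(O2) = PV/RT = (10.0 × 193) / (0.08314 × 846) = 27.44 mol
For 8.489 mol H2S, stoichiometry requires (3/2) × 8.489 = 12.73 mol O2; 27.44 mol is available, so H2S is limiting.
n(SO2) = (2/2) × 8.489 = 8.489 mol
V(SO2) = nRT/P = 8.489 × 0.08314 × 899 / 12.9 = 49.19 L

49.2 L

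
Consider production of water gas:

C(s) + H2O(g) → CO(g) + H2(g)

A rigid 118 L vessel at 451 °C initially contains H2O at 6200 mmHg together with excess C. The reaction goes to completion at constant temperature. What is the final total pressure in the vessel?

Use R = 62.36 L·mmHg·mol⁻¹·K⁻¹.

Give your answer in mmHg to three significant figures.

Rigid vessel, constant T ⇒ P scales with total gas moles (1 → 2).
P_final = (2/1) × 6200 = 12400 mmHg

12400 mmHg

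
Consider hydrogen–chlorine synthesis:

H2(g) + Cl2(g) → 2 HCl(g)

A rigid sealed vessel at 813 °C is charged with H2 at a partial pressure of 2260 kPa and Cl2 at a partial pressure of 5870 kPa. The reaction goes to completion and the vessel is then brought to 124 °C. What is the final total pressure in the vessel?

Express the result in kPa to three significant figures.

2970 kPa

Because the vessel is rigid and T is held at 813 °C, work the stoichiometry in partial pressures (P_i = n_iRT/V).
P(Cl2) required for 2260 kPa of H2 = (1/1) × 2260 = 2260 kPa; available 5870 kPa, so H2 is limiting.
P(Cl2) remaining = 5870 − (1/1) × 2260 = 3610 kPa
P(gaseous products) = (2)/1 × 2260 = 4520 kPa
P_total at 813 °C = 3610 + 4520 = 8130 kPa
Scaling to 124 °C: P = 8130 × 397.15/1086.15 = 2973 kPa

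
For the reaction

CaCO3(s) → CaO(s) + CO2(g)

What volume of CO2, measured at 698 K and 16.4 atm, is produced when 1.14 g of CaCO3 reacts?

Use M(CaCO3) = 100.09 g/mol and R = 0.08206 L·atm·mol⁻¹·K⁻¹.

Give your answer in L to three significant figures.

n(CaCO3) = 1.140 / 100.09 = 0.01139 mol
n(CO2) = (1/1) × 0.01139 = 0.01139 mol
V = nRT/P = 0.01139 × 0.08206 × 698 / 16.4 = 0.03978 L

0.0398 L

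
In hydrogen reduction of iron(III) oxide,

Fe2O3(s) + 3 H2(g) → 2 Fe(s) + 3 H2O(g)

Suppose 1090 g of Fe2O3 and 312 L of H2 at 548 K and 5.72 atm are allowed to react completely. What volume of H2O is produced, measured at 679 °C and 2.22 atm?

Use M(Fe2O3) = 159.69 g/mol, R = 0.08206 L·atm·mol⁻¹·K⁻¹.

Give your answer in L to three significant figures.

n(Fe2O3) = 1090 / 159.69 = 6.826 mol
n(H2) = PV/RT = (5.72 × 312) / (0.08206 × 548) = 39.69 mol
For 6.826 mol Fe2O3, stoichiometry requires (3/1) × 6.826 = 20.48 mol H2; 39.69 mol is available, so Fe2O3 is limiting.
n(H2O) = (3/1) × 6.826 = 20.48 mol
V(H2O) = nRT/P = 20.48 × 0.08206 × 952.15 / 2.22 = 720.8 L

721 L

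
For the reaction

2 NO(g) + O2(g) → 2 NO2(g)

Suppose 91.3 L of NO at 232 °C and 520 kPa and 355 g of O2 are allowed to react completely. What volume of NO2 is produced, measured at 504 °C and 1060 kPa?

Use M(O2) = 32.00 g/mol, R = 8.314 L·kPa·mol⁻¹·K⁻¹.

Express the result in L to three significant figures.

68.9 L

n(NO) = PV/RT = (520 × 91.3) / (8.314 × 505.15) = 11.30 mol
n(O2) = 355 / 32.00 = 11.09 mol
For 11.30 mol NO, stoichiometry requires (1/2) × 11.30 = 5.650 mol O2; 11.09 mol is available, so NO is limiting.
n(NO2) = (2/2) × 11.30 = 11.30 mol
V(NO2) = nRT/P = 11.30 × 8.314 × 777.15 / 1060 = 68.88 L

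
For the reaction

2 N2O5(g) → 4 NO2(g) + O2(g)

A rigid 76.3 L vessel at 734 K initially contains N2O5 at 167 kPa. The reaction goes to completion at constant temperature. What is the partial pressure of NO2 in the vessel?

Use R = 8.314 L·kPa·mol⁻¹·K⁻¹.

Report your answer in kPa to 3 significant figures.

334 kPa

n(N2O5)₀ = PV/RT = (167 × 76.3) / (8.314 × 734) = 2.088 mol
n(NO2) = (4/2) × 2.088 = 4.176 mol
P(NO2) = nRT/V = 4.176 × 8.314 × 734 / 76.3 = 334.0 kPa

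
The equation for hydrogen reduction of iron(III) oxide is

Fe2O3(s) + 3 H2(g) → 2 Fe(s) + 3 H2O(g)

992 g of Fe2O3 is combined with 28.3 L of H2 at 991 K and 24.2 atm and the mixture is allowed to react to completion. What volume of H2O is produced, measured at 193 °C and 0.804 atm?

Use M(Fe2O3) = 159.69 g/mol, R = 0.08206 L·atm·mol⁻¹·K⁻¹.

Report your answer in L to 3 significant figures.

401 L

n(Fe2O3) = 992 / 159.69 = 6.212 mol
n(H2) = PV/RT = (24.2 × 28.3) / (0.08206 × 991) = 8.422 mol
For 6.212 mol Fe2O3, stoichiometry requires (3/1) × 6.212 = 18.64 mol H2; 8.422 mol is available, so H2 is limiting.
n(H2O) = (3/3) × 8.422 = 8.422 mol
V(H2O) = nRT/P = 8.422 × 0.08206 × 466.15 / 0.804 = 400.7 L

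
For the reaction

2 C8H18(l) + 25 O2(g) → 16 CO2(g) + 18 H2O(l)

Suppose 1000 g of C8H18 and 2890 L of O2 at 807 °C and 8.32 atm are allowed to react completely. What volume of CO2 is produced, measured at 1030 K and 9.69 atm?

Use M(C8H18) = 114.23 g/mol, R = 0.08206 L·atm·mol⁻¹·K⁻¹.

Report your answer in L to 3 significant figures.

n(C8H18) = 1000 / 114.23 = 8.754 mol
n(O2) = PV/RT = (8.32 × 2890) / (0.08206 × 1080.15) = 271.3 mol
For 8.754 mol C8H18, stoichiometry requires (25/2) × 8.754 = 109.4 mol O2; 271.3 mol is available, so C8H18 is limiting.
n(CO2) = (16/2) × 8.754 = 70.03 mol
V(CO2) = nRT/P = 70.03 × 0.08206 × 1030 / 9.69 = 610.8 L

611 L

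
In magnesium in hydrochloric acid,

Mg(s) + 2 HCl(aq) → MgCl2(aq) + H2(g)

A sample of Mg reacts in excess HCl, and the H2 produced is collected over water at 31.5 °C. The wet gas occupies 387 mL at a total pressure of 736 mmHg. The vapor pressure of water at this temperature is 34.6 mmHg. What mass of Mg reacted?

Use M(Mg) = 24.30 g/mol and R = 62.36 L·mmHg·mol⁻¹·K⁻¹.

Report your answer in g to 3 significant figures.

P(H2) = 736 − 34.6 = 701.4 mmHg
n(H2) = PV/RT = (701.4 × 0.3870) / (62.36 × 304.65) = 0.01429 mol
n(Mg) = (1/1) × 0.01429 = 0.01429 mol
m(Mg) = 0.01429 × 24.30 = 0.3472 g

0.347 g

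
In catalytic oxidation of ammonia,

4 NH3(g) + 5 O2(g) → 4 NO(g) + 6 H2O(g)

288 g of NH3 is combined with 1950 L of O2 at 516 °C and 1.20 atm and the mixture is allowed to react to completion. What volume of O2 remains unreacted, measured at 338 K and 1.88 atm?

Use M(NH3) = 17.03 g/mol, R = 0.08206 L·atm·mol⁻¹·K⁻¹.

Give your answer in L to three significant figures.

221 L

n(NH3) = 288 / 17.03 = 16.91 mol
n(O2) = PV/RT = (1.20 × 1950) / (0.08206 × 789.15) = 36.13 mol
For 16.91 mol NH3, stoichiometry requires (5/4) × 16.91 = 21.14 mol O2; 36.13 mol is available, so NH3 is limiting.
n(O2) consumed = (5/4) × 16.91 = 21.14 mol; remaining = 36.13 − 21.14 = 14.99 mol
V(O2) = nRT/P = 14.99 × 0.08206 × 338 / 1.88 = 221.2 L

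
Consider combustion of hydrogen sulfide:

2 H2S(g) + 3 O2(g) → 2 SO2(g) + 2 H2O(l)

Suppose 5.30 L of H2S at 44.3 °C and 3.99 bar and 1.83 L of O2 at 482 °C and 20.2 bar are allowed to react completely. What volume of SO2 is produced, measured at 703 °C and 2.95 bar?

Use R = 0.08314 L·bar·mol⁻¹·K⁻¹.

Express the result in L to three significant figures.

10.8 L

n(H2S) = PV/RT = (3.99 × 5.30) / (0.08314 × 317.45) = 0.8012 mol
n(O2) = PV/RT = (20.2 × 1.83) / (0.08314 × 755.15) = 0.5888 mol
For 0.8012 mol H2S, stoichiometry requires (3/2) × 0.8012 = 1.202 mol O2; 0.5888 mol is available, so O2 is limiting.
n(SO2) = (2/3) × 0.5888 = 0.3925 mol
V(SO2) = nRT/P = 0.3925 × 0.08314 × 976.15 / 2.95 = 10.80 L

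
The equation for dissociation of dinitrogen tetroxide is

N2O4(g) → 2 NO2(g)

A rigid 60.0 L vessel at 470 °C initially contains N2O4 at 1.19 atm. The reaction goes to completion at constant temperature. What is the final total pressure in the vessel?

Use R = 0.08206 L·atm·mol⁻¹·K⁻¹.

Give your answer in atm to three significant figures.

2.38 atm

Since T and V are fixed, P_final/P_initial = n_final/n_initial = 2/1.
P_final = (2/1) × 1.19 = 2.380 atm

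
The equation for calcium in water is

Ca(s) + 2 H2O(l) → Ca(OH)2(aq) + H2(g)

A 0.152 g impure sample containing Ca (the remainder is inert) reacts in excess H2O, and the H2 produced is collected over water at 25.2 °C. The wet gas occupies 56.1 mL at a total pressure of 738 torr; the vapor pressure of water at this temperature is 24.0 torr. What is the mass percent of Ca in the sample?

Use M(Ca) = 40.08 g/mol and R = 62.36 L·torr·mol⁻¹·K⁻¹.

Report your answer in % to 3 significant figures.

P(H2) = 738 − 24.0 = 714.0 torr
n(H2) = PV/RT = (714.0 × 0.05610) / (62.36 × 298.35) = 0.002153 mol
n(Ca) = (1/1) × 0.002153 = 0.002153 mol
m(Ca) = 0.002153 × 40.08 = 0.08629 g
%Ca = 0.08629 / 0.152 × 100 = 56.77%

56.8 %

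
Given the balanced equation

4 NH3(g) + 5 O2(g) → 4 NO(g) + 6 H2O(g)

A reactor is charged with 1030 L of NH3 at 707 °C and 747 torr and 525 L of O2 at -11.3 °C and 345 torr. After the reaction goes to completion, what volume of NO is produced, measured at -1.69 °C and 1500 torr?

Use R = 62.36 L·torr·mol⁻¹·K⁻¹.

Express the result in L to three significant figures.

n(NH3) = PV/RT = (747 × 1030) / (62.36 × 980.15) = 12.59 mol
n(O2) = PV/RT = (345 × 525) / (62.36 × 261.85) = 11.09 mol
For 12.59 mol NH3, stoichiometry requires (5/4) × 12.59 = 15.74 mol O2; 11.09 mol is available, so O2 is limiting.
n(NO) = (4/5) × 11.09 = 8.872 mol
V(NO) = nRT/P = 8.872 × 62.36 × 271.46 / 1500 = 100.1 L

100 L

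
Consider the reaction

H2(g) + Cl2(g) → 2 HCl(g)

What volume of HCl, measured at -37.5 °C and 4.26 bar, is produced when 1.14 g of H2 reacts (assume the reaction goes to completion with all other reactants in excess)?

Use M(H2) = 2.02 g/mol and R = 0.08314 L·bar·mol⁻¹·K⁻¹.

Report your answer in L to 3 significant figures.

n(H2) = 1.140 / 2.02 = 0.5644 mol
n(HCl) = (2/1) × 0.5644 = 1.129 mol
V = nRT/P = 1.129 × 0.08314 × 235.65 / 4.26 = 5.192 L

5.19 L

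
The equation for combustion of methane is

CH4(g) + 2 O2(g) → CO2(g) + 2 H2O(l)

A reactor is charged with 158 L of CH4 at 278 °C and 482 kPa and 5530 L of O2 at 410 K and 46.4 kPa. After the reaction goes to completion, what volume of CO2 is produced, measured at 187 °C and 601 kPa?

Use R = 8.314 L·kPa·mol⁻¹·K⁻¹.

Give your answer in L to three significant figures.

n(CH4) = PV/RT = (482 × 158) / (8.314 × 551.15) = 16.62 mol
n(O2) = PV/RT = (46.4 × 5530) / (8.314 × 410) = 75.27 mol
For 16.62 mol CH4, stoichiometry requires (2/1) × 16.62 = 33.24 mol O2; 75.27 mol is available, so CH4 is limiting.
n(CO2) = (1/1) × 16.62 = 16.62 mol
V(CO2) = nRT/P = 16.62 × 8.314 × 460.15 / 601 = 105.8 L

106 L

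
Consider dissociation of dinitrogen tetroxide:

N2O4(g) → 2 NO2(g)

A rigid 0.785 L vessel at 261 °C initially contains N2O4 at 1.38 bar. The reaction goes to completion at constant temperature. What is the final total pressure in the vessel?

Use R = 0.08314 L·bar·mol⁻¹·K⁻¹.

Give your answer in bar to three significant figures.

2.76 bar

Since T and V are fixed, P_final/P_initial = n_final/n_initial = 2/1.
P_final = (2/1) × 1.38 = 2.760 bar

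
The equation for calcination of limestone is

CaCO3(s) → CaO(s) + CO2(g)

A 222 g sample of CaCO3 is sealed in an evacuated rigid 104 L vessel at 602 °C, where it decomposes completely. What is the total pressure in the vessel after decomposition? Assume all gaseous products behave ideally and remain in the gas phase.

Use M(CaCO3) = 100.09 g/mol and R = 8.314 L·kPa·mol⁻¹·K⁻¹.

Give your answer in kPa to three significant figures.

n(CaCO3) = 222 / 100.09 = 2.218 mol
n(gas produced) = (1/1) × 2.218 = 2.218 mol
P = nRT/V = 2.218 × 8.314 × 875.15 / 104 = 155.2 kPa

155 kPa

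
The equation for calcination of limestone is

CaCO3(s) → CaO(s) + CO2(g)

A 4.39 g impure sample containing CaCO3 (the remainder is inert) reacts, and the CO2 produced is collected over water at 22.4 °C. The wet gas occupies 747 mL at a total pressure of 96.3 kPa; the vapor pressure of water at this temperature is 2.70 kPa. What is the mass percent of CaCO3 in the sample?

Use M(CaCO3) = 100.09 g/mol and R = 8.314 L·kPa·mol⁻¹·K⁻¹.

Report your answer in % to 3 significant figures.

P(CO2) = 96.3 − 2.70 = 93.60 kPa
n(CO2) = PV/RT = (93.60 × 0.7470) / (8.314 × 295.55) = 0.02845 mol
n(CaCO3) = (1/1) × 0.02845 = 0.02845 mol
m(CaCO3) = 0.02845 × 100.09 = 2.848 g
%CaCO3 = 2.848 / 4.39 × 100 = 64.87%

64.9 %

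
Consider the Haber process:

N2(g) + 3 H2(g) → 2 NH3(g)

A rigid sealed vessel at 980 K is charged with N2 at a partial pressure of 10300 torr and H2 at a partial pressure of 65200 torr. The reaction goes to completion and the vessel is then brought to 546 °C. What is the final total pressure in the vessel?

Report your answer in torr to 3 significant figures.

45900 torr

With V and T fixed, P_i ∝ n_i, so the mole ratios apply directly to partial pressures at 980 K.
P(H2) required for 10300 torr of N2 = (3/1) × 10300 = 30900 torr; available 65200 torr, so N2 is limiting.
P(H2) remaining = 65200 − (3/1) × 10300 = 34300 torr
P(gaseous products) = (2)/1 × 10300 = 20600 torr
P_total at 980 K = 34300 + 20600 = 54900 torr
Scaling to 546 °C: P = 54900 × 819.15/980 = 45890 torr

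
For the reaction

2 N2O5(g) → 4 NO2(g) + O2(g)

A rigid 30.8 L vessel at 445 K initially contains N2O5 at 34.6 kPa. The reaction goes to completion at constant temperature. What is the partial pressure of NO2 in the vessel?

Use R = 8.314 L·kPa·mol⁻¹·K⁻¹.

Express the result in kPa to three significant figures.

n(N2O5)₀ = PV/RT = (34.6 × 30.8) / (8.314 × 445) = 0.2880 mol
n(NO2) = (4/2) × 0.2880 = 0.5760 mol
P(NO2) = nRT/V = 0.5760 × 8.314 × 445 / 30.8 = 69.19 kPa

69.2 kPa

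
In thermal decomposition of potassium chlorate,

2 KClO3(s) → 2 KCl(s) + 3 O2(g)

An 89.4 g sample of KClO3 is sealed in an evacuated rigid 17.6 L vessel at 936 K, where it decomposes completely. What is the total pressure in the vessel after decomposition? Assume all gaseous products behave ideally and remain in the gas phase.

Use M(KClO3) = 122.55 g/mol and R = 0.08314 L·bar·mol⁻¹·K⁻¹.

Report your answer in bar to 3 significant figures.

n(KClO3) = 89.4 / 122.55 = 0.7295 mol
n(gas produced) = (3/2) × 0.7295 = 1.094 mol
P = nRT/V = 1.094 × 0.08314 × 936 / 17.6 = 4.837 bar

4.84 bar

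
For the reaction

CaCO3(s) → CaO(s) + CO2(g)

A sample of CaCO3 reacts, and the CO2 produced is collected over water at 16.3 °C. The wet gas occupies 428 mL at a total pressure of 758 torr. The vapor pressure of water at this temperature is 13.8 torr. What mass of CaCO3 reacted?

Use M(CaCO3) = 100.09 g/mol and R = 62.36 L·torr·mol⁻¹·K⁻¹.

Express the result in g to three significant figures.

P(CO2) = 758 − 13.8 = 744.2 torr
n(CO2) = PV/RT = (744.2 × 0.4280) / (62.36 × 289.45) = 0.01765 mol
n(CaCO3) = (1/1) × 0.01765 = 0.01765 mol
m(CaCO3) = 0.01765 × 100.09 = 1.767 g

1.77 g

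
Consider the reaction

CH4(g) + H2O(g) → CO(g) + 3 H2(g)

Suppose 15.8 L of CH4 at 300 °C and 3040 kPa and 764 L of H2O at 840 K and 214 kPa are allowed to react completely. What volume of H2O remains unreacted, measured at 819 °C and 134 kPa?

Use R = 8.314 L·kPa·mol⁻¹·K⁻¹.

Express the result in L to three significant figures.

n(CH4) = PV/RT = (3040 × 15.8) / (8.314 × 573.15) = 10.08 mol
n(H2O) = PV/RT = (214 × 764) / (8.314 × 840) = 23.41 mol
For 10.08 mol CH4, stoichiometry requires (1/1) × 10.08 = 10.08 mol H2O; 23.41 mol is available, so CH4 is limiting.
n(H2O) consumed = (1/1) × 10.08 = 10.08 mol; remaining = 23.41 − 10.08 = 13.33 mol
V(H2O) = nRT/P = 13.33 × 8.314 × 1092.15 / 134 = 903.3 L

903 L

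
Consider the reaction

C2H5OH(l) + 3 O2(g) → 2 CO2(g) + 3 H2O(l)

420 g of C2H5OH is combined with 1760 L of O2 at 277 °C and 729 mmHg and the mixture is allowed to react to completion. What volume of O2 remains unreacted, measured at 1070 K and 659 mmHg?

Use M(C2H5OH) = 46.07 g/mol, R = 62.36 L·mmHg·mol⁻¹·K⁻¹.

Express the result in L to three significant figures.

1020 L

n(C2H5OH) = 420 / 46.07 = 9.117 mol
n(O2) = PV/RT = (729 × 1760) / (62.36 × 550.15) = 37.40 mol
For 9.117 mol C2H5OH, stoichiometry requires (3/1) × 9.117 = 27.35 mol O2; 37.40 mol is available, so C2H5OH is limiting.
n(O2) consumed = (3/1) × 9.117 = 27.35 mol; remaining = 37.40 − 27.35 = 10.05 mol
V(O2) = nRT/P = 10.05 × 62.36 × 1070 / 659 = 1018 L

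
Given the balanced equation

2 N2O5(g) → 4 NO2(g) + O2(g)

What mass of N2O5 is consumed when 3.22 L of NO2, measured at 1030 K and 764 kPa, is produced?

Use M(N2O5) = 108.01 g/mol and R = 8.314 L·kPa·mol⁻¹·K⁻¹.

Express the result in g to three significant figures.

15.5 g

n(NO2) = PV/RT = (764 × 3.22) / (8.314 × 1030) = 0.2873 mol
n(N2O5) = (2/4) × 0.2873 = 0.1436 mol
m(N2O5) = 0.1436 × 108.01 = 15.51 g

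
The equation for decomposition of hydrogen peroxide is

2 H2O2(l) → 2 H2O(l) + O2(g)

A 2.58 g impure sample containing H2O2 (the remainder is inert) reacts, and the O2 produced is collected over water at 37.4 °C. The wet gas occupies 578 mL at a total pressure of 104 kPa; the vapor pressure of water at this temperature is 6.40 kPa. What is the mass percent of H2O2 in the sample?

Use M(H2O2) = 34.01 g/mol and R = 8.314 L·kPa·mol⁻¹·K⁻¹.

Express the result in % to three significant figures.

P(O2) = 104 − 6.40 = 97.60 kPa
n(O2) = PV/RT = (97.60 × 0.5780) / (8.314 × 310.55) = 0.02185 mol
n(H2O2) = (2/1) × 0.02185 = 0.04370 mol
m(H2O2) = 0.04370 × 34.01 = 1.486 g
%H2O2 = 1.486 / 2.58 × 100 = 57.60%

57.6 %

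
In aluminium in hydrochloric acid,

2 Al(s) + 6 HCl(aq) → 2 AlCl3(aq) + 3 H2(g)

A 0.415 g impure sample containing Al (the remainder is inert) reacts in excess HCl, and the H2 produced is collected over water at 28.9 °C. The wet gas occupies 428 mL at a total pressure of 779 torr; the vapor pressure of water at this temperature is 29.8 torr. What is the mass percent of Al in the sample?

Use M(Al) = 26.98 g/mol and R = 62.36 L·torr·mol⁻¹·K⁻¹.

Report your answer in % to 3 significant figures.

P(H2) = 779 − 29.8 = 749.2 torr
n(H2) = PV/RT = (749.2 × 0.4280) / (62.36 × 302.05) = 0.01702 mol
n(Al) = (2/3) × 0.01702 = 0.01135 mol
m(Al) = 0.01135 × 26.98 = 0.3062 g
%Al = 0.3062 / 0.415 × 100 = 73.78%

73.8 %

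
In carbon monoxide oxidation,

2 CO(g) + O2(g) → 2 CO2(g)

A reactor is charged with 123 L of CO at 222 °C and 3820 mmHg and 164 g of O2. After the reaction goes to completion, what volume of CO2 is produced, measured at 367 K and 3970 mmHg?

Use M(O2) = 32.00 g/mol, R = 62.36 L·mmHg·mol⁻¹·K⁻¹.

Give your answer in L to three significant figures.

n(CO) = PV/RT = (3820 × 123) / (62.36 × 495.15) = 15.22 mol
n(O2) = 164 / 32.00 = 5.125 mol
For 15.22 mol CO, stoichiometry requires (1/2) × 15.22 = 7.610 mol O2; 5.125 mol is available, so O2 is limiting.
n(CO2) = (2/1) × 5.125 = 10.25 mol
V(CO2) = nRT/P = 10.25 × 62.36 × 367 / 3970 = 59.09 L

59.1 L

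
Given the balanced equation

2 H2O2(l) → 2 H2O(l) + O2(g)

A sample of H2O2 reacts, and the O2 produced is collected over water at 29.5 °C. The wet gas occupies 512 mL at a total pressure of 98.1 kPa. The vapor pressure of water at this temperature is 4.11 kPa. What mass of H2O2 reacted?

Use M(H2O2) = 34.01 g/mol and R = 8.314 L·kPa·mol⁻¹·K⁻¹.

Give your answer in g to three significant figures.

1.30 g

P(O2) = 98.1 − 4.11 = 93.99 kPa
n(O2) = PV/RT = (93.99 × 0.5120) / (8.314 × 302.65) = 0.01912 mol
n(H2O2) = (2/1) × 0.01912 = 0.03824 mol
m(H2O2) = 0.03824 × 34.01 = 1.301 g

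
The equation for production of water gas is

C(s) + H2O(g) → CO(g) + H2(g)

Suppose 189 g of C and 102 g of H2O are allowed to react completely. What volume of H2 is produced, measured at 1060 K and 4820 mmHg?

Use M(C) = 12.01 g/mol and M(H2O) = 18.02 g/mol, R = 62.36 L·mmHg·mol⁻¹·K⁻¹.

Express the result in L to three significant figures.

n(C) = 189 / 12.01 = 15.74 mol
n(H2O) = 102 / 18.02 = 5.660 mol
For 15.74 mol C, stoichiometry requires (1/1) × 15.74 = 15.74 mol H2O; 5.660 mol is available, so H2O is limiting.
n(H2) = (1/1) × 5.660 = 5.660 mol
V(H2) = nRT/P = 5.660 × 62.36 × 1060 / 4820 = 77.62 L

77.6 L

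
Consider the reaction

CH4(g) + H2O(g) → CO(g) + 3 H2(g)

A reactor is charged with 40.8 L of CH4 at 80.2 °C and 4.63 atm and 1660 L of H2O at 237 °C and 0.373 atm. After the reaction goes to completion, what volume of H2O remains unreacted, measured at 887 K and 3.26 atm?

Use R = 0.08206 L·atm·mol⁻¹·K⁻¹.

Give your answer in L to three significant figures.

185 L

n(CH4) = PV/RT = (4.63 × 40.8) / (0.08206 × 353.35) = 6.515 mol
n(H2O) = PV/RT = (0.373 × 1660) / (0.08206 × 510.15) = 14.79 mol
For 6.515 mol CH4, stoichiometry requires (1/1) × 6.515 = 6.515 mol H2O; 14.79 mol is available, so CH4 is limiting.
n(H2O) consumed = (1/1) × 6.515 = 6.515 mol; remaining = 14.79 − 6.515 = 8.275 mol
V(H2O) = nRT/P = 8.275 × 0.08206 × 887 / 3.26 = 184.8 L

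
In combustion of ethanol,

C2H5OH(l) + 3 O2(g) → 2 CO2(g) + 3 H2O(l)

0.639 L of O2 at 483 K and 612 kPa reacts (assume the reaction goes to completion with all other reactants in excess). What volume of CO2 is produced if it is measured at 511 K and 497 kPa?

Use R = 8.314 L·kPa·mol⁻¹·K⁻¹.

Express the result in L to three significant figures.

n(O2) = PV/RT = (612 × 0.639) / (8.314 × 483) = 0.09739 mol
n(CO2) = (2/3) × 0.09739 = 0.06493 mol
V = nRT/P = 0.06493 × 8.314 × 511 / 497 = 0.5550 L

0.555 L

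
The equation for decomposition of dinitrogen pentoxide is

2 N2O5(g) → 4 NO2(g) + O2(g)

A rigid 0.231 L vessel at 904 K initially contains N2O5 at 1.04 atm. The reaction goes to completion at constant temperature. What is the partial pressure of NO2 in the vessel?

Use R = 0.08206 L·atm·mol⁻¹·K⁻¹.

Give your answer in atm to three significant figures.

2.08 atm

n(N2O5)₀ = PV/RT = (1.04 × 0.231) / (0.08206 × 904) = 0.003239 mol
n(NO2) = (4/2) × 0.003239 = 0.006478 mol
P(NO2) = nRT/V = 0.006478 × 0.08206 × 904 / 0.231 = 2.080 atm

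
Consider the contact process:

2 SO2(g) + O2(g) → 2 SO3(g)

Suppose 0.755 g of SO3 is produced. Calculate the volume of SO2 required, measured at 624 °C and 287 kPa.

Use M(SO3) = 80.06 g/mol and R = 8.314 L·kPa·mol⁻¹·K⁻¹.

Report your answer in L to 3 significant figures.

0.245 L

n(SO3) = 0.7550 / 80.06 = 0.009430 mol
n(SO2) = (2/2) × 0.009430 = 0.009430 mol
V = nRT/P = 0.009430 × 8.314 × 897.15 / 287 = 0.2451 L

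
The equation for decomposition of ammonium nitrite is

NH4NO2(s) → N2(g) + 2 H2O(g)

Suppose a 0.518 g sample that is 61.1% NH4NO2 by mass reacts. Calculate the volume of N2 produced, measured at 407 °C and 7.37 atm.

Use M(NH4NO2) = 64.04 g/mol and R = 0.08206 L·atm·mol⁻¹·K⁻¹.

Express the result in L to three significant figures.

0.0374 L

mass of NH4NO2 = 0.518 × 61.1/100 = 0.3165 g
n(NH4NO2) = 0.3165 / 64.04 = 0.004942 mol
n(N2) = (1/1) × 0.004942 = 0.004942 mol
V = nRT/P = 0.004942 × 0.08206 × 680.15 / 7.37 = 0.03743 L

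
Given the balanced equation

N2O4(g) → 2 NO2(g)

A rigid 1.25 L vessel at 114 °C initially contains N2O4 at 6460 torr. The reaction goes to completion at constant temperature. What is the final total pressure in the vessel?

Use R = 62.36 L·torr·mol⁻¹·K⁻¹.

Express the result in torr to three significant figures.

Since T and V are fixed, P_final/P_initial = n_final/n_initial = 2/1.
P_final = (2/1) × 6460 = 12920 torr

12900 torr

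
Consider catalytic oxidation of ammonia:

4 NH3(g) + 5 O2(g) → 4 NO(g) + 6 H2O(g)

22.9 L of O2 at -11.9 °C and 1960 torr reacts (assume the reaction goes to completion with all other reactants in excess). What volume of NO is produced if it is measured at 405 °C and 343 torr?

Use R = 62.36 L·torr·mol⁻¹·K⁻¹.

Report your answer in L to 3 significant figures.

272 L

n(O2) = PV/RT = (1960 × 22.9) / (62.36 × 261.25) = 2.755 mol
n(NO) = (4/5) × 2.755 = 2.204 mol
V = nRT/P = 2.204 × 62.36 × 678.15 / 343 = 271.7 L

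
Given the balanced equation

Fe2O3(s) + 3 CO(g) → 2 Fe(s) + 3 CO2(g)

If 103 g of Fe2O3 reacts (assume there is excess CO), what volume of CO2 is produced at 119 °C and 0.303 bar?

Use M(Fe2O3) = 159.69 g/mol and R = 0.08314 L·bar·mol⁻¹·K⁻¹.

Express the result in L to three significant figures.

n(Fe2O3) = 103.0 / 159.69 = 0.6450 mol
n(CO2) = (3/1) × 0.6450 = 1.935 mol
V = nRT/P = 1.935 × 0.08314 × 392.15 / 0.303 = 208.2 L

208 L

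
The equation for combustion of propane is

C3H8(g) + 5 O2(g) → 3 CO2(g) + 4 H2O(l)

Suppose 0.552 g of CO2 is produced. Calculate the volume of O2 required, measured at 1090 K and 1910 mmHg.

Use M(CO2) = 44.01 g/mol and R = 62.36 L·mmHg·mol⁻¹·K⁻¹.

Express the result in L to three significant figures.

n(CO2) = 0.5520 / 44.01 = 0.01254 mol
n(O2) = (5/3) × 0.01254 = 0.02090 mol
V = nRT/P = 0.02090 × 62.36 × 1090 / 1910 = 0.7438 L

0.744 L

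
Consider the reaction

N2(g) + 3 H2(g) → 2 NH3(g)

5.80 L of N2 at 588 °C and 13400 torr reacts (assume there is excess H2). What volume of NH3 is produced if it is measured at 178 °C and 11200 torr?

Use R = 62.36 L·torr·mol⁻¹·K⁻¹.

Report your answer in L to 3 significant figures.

n(N2) = PV/RT = (13400 × 5.80) / (62.36 × 861.15) = 1.447 mol
n(NH3) = (2/1) × 1.447 = 2.894 mol
V = nRT/P = 2.894 × 62.36 × 451.15 / 11200 = 7.270 L

7.27 L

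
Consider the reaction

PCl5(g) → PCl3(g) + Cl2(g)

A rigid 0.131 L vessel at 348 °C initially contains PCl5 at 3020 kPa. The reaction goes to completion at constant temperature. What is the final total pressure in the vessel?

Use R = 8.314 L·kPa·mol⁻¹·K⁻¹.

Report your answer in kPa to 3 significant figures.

6040 kPa

Rigid vessel, constant T ⇒ P scales with total gas moles (1 → 2).
P_final = (2/1) × 3020 = 6040 kPa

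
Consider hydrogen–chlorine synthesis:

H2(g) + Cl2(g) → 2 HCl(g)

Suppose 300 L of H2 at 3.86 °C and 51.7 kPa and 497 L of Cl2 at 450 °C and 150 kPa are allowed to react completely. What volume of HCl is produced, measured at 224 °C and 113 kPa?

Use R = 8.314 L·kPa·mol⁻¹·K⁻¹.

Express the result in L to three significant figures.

n(H2) = PV/RT = (51.7 × 300) / (8.314 × 277.01) = 6.735 mol
n(Cl2) = PV/RT = (150 × 497) / (8.314 × 723.15) = 12.40 mol
For 6.735 mol H2, stoichiometry requires (1/1) × 6.735 = 6.735 mol Cl2; 12.40 mol is available, so H2 is limiting.
n(HCl) = (2/1) × 6.735 = 13.47 mol
V(HCl) = nRT/P = 13.47 × 8.314 × 497.15 / 113 = 492.7 L

493 L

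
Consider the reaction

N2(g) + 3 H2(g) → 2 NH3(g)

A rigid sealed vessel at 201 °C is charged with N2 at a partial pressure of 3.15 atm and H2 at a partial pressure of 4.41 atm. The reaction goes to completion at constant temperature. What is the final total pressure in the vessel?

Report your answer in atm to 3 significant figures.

4.62 atm

Because the vessel is rigid and T is held at 201 °C, work the stoichiometry in partial pressures (P_i = n_iRT/V).
P(H2) required for 3.15 atm of N2 = (3/1) × 3.15 = 9.450 atm; available 4.41 atm, so H2 is limiting.
P(N2) remaining = 3.15 − (1/3) × 4.41 = 1.680 atm
P(gaseous products) = (2)/3 × 4.41 = 2.940 atm
P_total at 201 °C = 1.680 + 2.940 = 4.620 atm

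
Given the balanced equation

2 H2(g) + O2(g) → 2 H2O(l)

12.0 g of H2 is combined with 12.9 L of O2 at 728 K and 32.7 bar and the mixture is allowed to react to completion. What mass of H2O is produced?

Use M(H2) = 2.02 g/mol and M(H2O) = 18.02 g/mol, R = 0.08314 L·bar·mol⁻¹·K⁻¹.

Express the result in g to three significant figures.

107 g

n(H2) = 12.0 / 2.02 = 5.941 mol
n(O2) = PV/RT = (32.7 × 12.9) / (0.08314 × 728) = 6.969 mol
For 5.941 mol H2, stoichiometry requires (1/2) × 5.941 = 2.970 mol O2; 6.969 mol is available, so H2 is limiting.
n(H2O) = (2/2) × 5.941 = 5.941 mol
m(H2O) = 5.941 × 18.02 = 107.1 g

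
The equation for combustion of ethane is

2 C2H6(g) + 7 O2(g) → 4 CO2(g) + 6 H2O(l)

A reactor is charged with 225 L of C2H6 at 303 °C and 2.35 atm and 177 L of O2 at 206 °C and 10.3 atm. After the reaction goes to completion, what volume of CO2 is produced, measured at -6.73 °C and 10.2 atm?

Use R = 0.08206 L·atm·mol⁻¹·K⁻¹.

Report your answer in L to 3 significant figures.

47.9 L

n(C2H6) = PV/RT = (2.35 × 225) / (0.08206 × 576.15) = 11.18 mol
n(O2) = PV/RT = (10.3 × 177) / (0.08206 × 479.15) = 46.37 mol
For 11.18 mol C2H6, stoichiometry requires (7/2) × 11.18 = 39.13 mol O2; 46.37 mol is available, so C2H6 is limiting.
n(CO2) = (4/2) × 11.18 = 22.36 mol
V(CO2) = nRT/P = 22.36 × 0.08206 × 266.42 / 10.2 = 47.93 L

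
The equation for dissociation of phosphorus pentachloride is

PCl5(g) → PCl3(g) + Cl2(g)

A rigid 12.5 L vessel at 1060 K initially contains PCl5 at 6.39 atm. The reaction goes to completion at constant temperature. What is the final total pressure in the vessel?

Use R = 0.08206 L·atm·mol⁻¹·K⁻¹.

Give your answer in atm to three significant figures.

12.8 atm

Rigid vessel, constant T ⇒ P scales with total gas moles (1 → 2).
P_final = (2/1) × 6.39 = 12.78 atm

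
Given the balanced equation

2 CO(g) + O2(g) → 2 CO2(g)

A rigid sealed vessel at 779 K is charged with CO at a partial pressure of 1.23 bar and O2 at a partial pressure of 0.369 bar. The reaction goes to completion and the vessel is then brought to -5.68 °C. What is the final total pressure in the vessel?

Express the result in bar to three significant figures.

0.422 bar

Because the vessel is rigid and T is held at 779 K, work the stoichiometry in partial pressures (P_i = n_iRT/V).
P(O2) required for 1.23 bar of CO = (1/2) × 1.23 = 0.6150 bar; available 0.369 bar, so O2 is limiting.
P(CO) remaining = 1.23 − (2/1) × 0.369 = 0.4920 bar
P(gaseous products) = (2)/1 × 0.369 = 0.7380 bar
P_total at 779 K = 0.4920 + 0.7380 = 1.230 bar
Scaling to -5.68 °C: P = 1.230 × 267.47/779 = 0.4223 bar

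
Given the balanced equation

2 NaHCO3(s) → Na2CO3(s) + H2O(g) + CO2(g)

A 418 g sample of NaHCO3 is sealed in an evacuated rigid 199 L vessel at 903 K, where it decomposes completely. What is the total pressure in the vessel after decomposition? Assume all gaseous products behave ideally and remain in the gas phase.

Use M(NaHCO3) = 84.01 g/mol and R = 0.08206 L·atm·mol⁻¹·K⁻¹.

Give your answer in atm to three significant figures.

n(NaHCO3) = 418 / 84.01 = 4.976 mol
n(gas produced) = (2/2) × 4.976 = 4.976 mol
P = nRT/V = 4.976 × 0.08206 × 903 / 199 = 1.853 atm

1.85 atm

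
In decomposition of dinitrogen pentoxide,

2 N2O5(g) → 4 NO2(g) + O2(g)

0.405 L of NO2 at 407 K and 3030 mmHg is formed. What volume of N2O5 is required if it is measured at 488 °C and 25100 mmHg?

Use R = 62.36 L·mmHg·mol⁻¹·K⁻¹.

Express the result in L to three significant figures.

0.0457 L

n(NO2) = PV/RT = (3030 × 0.405) / (62.36 × 407) = 0.04835 mol
n(N2O5) = (2/4) × 0.04835 = 0.02417 mol
V = nRT/P = 0.02417 × 62.36 × 761.15 / 25100 = 0.04571 L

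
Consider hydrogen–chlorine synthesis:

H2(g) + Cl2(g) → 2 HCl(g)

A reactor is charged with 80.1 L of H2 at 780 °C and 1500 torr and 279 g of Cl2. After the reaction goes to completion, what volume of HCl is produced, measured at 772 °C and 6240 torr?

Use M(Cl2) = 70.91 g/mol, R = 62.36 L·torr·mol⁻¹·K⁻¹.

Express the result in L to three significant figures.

n(H2) = PV/RT = (1500 × 80.1) / (62.36 × 1053.15) = 1.829 mol
n(Cl2) = 279 / 70.91 = 3.935 mol
For 1.829 mol H2, stoichiometry requires (1/1) × 1.829 = 1.829 mol Cl2; 3.935 mol is available, so H2 is limiting.
n(HCl) = (2/1) × 1.829 = 3.658 mol
V(HCl) = nRT/P = 3.658 × 62.36 × 1045.15 / 6240 = 38.21 L

38.2 L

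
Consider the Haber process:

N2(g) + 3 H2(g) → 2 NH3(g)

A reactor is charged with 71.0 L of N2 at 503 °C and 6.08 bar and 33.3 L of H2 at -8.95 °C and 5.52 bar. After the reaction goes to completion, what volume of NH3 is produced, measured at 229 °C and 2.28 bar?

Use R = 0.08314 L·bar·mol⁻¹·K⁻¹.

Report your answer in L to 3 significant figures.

102 L

n(N2) = PV/RT = (6.08 × 71.0) / (0.08314 × 776.15) = 6.690 mol
n(H2) = PV/RT = (5.52 × 33.3) / (0.08314 × 264.2) = 8.368 mol
For 6.690 mol N2, stoichiometry requires (3/1) × 6.690 = 20.07 mol H2; 8.368 mol is available, so H2 is limiting.
n(NH3) = (2/3) × 8.368 = 5.579 mol
V(NH3) = nRT/P = 5.579 × 0.08314 × 502.15 / 2.28 = 102.2 L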